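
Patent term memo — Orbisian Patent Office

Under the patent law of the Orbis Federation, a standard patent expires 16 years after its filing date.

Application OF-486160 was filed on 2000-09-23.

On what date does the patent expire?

September 23, 2016

Filing date + 16 years → 23 September 2016.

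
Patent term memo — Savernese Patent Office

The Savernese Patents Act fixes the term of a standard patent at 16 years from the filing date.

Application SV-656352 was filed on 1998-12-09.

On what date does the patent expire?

Filing date + 16 years → 9 December 2014.

December 9, 2014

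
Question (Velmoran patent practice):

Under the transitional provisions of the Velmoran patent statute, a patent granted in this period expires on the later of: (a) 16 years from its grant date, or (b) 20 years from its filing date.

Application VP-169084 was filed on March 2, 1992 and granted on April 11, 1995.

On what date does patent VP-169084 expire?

2012-03-02

(a) grant + 16 years → 11 April 2011.
(b) filing + 20 years → 2 March 2012.
Later of the two: 2 March 2012.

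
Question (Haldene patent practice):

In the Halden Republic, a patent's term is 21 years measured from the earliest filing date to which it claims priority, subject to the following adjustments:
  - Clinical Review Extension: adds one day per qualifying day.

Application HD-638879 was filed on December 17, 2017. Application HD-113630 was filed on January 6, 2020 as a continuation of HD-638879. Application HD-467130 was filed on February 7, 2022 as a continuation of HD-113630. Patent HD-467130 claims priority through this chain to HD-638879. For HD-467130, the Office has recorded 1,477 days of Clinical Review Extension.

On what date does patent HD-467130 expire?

2043-01-02

Earliest priority filing: 17 December 2017.
Base term: 17 December 2017 + 21 years → 17 December 2038.
Clinical Review Extension: +1477 days → 2 January 2043.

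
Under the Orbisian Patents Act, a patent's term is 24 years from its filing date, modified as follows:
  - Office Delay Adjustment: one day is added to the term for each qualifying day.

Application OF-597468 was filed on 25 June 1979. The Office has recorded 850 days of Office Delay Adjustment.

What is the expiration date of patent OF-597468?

2005-10-22

Base term: filing date + 24 years → 25 June 2003.
Office Delay Adjustment: +850 days → 22 October 2005.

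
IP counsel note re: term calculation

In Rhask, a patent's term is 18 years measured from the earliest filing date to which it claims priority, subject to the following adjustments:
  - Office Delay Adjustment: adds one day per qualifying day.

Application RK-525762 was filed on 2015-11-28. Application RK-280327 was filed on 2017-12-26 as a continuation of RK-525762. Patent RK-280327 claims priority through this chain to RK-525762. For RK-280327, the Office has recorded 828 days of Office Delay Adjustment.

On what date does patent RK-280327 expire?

Earliest priority filing: 28 November 2015.
Base term: 28 November 2015 + 18 years → 28 November 2033.
Office Delay Adjustment: +828 days → 5 March 2036.

March 5, 2036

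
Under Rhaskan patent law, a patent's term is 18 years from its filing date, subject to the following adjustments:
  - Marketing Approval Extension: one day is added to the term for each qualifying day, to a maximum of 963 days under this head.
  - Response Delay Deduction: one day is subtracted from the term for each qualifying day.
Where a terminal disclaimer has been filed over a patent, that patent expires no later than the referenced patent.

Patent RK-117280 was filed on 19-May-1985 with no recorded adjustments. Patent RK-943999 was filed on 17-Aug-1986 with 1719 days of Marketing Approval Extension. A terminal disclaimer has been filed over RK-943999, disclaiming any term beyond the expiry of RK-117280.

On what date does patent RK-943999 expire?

May 19, 2003

Natural term of RK-943999:
  Base: filing + 18 years → 17 August 2004.
  Marketing Approval Extension: 1719 days claimed exceeds the 963-day cap, so +963 days → 7 April 2007.
Expiry of referenced patent RK-117280:
  Base: filing + 18 years → 19 May 2003.
Terminal disclaimer: RK-943999 expires on the earlier of 7 April 2007 and 19 May 2003.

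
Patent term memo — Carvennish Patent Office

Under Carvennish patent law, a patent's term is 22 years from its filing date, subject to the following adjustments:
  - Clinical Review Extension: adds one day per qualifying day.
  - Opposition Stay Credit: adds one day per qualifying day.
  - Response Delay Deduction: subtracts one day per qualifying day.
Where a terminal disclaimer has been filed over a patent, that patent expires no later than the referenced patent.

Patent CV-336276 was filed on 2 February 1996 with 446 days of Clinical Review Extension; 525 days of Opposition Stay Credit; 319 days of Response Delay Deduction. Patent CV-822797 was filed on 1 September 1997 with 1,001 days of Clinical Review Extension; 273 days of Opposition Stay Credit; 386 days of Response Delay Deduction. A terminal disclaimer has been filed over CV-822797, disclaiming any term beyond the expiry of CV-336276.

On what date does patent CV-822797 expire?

Natural term of CV-822797:
  Base: filing + 22 years → 1 September 2019.
  Clinical Review Extension: +1001 days → 29 May 2022.
  Opposition Stay Credit: +273 days → 26 February 2023.
  Response Delay Deduction: −386 days → 5 February 2022.
Expiry of referenced patent CV-336276:
  Base: filing + 22 years → 2 February 2018.
  Clinical Review Extension: +446 days → 24 April 2019.
  Opposition Stay Credit: +525 days → 30 September 2020.
  Response Delay Deduction: −319 days → 16 November 2019.
Terminal disclaimer: CV-822797 expires on the earlier of 5 February 2022 and 16 November 2019.

November 16, 2019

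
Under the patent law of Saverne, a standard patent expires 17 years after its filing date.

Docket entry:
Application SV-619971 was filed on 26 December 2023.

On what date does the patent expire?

2040-12-26

Filing date + 17 years → 26 December 2040.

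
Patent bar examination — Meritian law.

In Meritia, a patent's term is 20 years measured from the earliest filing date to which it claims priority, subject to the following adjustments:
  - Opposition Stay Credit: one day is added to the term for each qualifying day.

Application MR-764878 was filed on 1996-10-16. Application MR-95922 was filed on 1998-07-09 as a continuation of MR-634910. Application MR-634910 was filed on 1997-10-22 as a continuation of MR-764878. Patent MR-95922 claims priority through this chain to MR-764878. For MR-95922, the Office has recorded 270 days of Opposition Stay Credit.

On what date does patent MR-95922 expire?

Earliest priority filing: 16 October 1996.
Base term: 16 October 1996 + 20 years → 16 October 2016.
Opposition Stay Credit: +270 days → 13 July 2017.

2017-07-13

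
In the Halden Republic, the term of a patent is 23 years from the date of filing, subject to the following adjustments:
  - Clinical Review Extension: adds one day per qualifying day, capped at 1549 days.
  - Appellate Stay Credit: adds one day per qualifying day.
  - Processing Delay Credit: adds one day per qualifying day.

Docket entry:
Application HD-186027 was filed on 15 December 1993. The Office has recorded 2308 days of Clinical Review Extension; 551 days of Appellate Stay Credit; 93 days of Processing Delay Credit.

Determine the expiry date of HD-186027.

December 17, 2022

Base term: filing date + 23 years → 15 December 2016.
Clinical Review Extension: 2308 days claimed exceeds the 1549-day cap, so +1549 days → 13 March 2021.
Appellate Stay Credit: +551 days → 15 September 2022.
Processing Delay Credit: +93 days → 17 December 2022.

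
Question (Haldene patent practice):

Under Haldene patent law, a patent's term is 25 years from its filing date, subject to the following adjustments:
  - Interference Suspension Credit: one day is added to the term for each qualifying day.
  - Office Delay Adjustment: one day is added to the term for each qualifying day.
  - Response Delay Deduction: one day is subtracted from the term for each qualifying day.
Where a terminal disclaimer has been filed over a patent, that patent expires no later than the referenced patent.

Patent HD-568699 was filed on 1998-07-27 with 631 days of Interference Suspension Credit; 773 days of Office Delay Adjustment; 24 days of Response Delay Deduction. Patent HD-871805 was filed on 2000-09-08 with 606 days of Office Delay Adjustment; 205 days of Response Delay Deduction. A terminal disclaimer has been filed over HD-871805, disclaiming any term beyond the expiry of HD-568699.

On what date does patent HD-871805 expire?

Natural term of HD-871805:
  Base: filing + 25 years → 8 September 2025.
  Office Delay Adjustment: +606 days → 7 May 2027.
  Response Delay Deduction: −205 days → 14 October 2026.
Expiry of referenced patent HD-568699:
  Base: filing + 25 years → 27 July 2023.
  Interference Suspension Credit: +631 days → 18 April 2025.
  Office Delay Adjustment: +773 days → 31 May 2027.
  Response Delay Deduction: −24 days → 7 May 2027.
Terminal disclaimer: HD-871805 expires on the earlier of 14 October 2026 and 7 May 2027.

2026-10-14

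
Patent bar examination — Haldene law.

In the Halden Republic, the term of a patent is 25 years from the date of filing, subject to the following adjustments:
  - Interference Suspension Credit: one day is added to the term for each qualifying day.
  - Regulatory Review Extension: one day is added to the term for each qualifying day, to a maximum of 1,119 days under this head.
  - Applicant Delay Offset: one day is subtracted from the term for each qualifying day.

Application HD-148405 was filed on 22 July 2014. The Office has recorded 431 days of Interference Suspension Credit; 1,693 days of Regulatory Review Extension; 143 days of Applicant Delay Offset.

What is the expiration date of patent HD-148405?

Base term: filing date + 25 years → 22 July 2039.
Interference Suspension Credit: +431 days → 25 September 2040.
Regulatory Review Extension: 1693 days claimed exceeds the 1119-day cap, so +1119 days → 19 October 2043.
Applicant Delay Offset: −143 days → 29 May 2043.

May 29, 2043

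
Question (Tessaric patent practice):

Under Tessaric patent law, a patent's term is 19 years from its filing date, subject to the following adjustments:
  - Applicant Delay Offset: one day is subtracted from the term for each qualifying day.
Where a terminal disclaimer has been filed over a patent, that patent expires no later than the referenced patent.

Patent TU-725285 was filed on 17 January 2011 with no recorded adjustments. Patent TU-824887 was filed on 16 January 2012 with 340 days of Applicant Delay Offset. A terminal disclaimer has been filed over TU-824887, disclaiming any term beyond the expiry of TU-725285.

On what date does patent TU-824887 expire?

2030-01-17

Natural term of TU-824887:
  Base: filing + 19 years → 16 January 2031.
  Applicant Delay Offset: −340 days → 10 February 2030.
Expiry of referenced patent TU-725285:
  Base: filing + 19 years → 17 January 2030.
Terminal disclaimer: TU-824887 expires on the earlier of 10 February 2030 and 17 January 2030.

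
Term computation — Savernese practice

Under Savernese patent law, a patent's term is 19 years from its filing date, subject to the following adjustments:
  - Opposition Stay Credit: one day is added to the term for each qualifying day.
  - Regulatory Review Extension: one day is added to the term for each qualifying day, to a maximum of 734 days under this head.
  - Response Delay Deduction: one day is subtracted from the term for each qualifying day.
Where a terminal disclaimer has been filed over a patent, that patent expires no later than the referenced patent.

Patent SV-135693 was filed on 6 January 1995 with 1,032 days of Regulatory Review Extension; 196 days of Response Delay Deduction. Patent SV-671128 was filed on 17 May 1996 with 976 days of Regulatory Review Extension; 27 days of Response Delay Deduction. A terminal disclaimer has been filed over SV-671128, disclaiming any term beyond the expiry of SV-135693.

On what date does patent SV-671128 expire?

Natural term of SV-671128:
  Base: filing + 19 years → 17 May 2015.
  Regulatory Review Extension: 976 days claimed exceeds the 734-day cap, so +734 days → 20 May 2017.
  Response Delay Deduction: −27 days → 23 April 2017.
Expiry of referenced patent SV-135693:
  Base: filing + 19 years → 6 January 2014.
  Regulatory Review Extension: 1032 days claimed exceeds the 734-day cap, so +734 days → 10 January 2016.
  Response Delay Deduction: −196 days → 28 June 2015.
Terminal disclaimer: SV-671128 expires on the earlier of 23 April 2017 and 28 June 2015.

2015-06-28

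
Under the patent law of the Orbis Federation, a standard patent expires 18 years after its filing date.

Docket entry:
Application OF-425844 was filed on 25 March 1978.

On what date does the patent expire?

March 25, 1996

Filing date + 18 years → 25 March 1996.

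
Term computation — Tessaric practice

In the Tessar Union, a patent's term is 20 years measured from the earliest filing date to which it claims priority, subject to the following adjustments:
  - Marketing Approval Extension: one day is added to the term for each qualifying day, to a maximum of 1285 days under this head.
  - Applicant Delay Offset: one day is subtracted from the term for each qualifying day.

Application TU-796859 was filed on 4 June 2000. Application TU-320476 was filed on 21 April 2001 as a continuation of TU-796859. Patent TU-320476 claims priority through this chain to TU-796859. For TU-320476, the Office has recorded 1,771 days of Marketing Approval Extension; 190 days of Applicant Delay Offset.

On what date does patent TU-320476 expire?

Earliest priority filing: 4 June 2000.
Base term: 4 June 2000 + 20 years → 4 June 2020.
Marketing Approval Extension: 1771 days claimed exceeds the 1285-day cap, so +1285 days → 11 December 2023.
Applicant Delay Offset: −190 days → 4 June 2023.

June 4, 2023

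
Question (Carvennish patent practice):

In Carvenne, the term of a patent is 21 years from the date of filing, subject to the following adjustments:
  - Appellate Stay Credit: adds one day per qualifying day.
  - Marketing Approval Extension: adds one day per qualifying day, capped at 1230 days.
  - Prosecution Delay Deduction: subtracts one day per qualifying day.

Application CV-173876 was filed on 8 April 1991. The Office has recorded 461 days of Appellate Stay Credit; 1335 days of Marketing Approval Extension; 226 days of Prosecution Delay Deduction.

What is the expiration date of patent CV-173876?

2016-04-12

Base term: filing date + 21 years → 8 April 2012.
Appellate Stay Credit: +461 days → 13 July 2013.
Marketing Approval Extension: 1335 days claimed exceeds the 1230-day cap, so +1230 days → 24 November 2016.
Prosecution Delay Deduction: −226 days → 12 April 2016.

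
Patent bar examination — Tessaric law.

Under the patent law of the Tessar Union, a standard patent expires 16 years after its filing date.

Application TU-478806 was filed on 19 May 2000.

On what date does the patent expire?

2016-05-19

Filing date + 16 years → 19 May 2016.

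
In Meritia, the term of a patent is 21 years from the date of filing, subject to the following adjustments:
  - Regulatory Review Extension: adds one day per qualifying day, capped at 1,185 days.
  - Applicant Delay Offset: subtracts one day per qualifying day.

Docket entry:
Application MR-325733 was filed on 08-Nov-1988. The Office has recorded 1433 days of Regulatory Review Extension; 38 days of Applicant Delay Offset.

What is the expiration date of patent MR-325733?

December 29, 2012

Base term: filing date + 21 years → 8 November 2009.
Regulatory Review Extension: 1433 days claimed exceeds the 1185-day cap, so +1185 days → 5 February 2013.
Applicant Delay Offset: −38 days → 29 December 2012.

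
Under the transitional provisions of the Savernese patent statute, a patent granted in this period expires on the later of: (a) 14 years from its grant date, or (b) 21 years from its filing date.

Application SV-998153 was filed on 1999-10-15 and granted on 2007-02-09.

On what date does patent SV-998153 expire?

(a) grant + 14 years → 9 February 2021.
(b) filing + 21 years → 15 October 2020.
Later of the two: 9 February 2021.

February 9, 2021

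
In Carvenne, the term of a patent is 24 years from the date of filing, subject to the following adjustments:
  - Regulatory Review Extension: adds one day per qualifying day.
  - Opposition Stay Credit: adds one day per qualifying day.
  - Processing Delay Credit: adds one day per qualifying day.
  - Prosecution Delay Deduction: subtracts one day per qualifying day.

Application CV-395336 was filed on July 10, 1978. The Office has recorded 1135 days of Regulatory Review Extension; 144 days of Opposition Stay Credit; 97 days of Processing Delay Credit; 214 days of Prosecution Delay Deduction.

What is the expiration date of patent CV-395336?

Base term: filing date + 24 years → 10 July 2002.
Regulatory Review Extension: +1135 days → 18 August 2005.
Opposition Stay Credit: +144 days → 9 January 2006.
Processing Delay Credit: +97 days → 16 April 2006.
Prosecution Delay Deduction: −214 days → 14 September 2005.

September 14, 2005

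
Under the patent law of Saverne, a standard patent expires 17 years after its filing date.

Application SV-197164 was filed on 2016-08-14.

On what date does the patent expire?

2033-08-14

Filing date + 17 years → 14 August 2033.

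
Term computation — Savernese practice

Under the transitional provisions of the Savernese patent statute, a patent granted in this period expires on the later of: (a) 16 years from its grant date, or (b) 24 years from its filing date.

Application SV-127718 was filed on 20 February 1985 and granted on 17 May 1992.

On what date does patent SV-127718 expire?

(a) grant + 16 years → 17 May 2008.
(b) filing + 24 years → 20 February 2009.
Later of the two: 20 February 2009.

2009-02-20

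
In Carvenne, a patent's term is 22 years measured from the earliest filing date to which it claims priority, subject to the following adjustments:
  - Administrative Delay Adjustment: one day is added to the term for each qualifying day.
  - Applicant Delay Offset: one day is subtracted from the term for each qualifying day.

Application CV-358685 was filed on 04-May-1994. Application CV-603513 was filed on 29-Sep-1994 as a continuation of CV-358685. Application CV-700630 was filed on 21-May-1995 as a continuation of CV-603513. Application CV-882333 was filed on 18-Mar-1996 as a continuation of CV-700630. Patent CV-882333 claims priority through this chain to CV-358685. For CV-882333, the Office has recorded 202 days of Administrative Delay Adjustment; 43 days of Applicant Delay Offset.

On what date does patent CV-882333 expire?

2016-10-10

Earliest priority filing: 4 May 1994.
Base term: 4 May 1994 + 22 years → 4 May 2016.
Administrative Delay Adjustment: +202 days → 22 November 2016.
Applicant Delay Offset: −43 days → 10 October 2016.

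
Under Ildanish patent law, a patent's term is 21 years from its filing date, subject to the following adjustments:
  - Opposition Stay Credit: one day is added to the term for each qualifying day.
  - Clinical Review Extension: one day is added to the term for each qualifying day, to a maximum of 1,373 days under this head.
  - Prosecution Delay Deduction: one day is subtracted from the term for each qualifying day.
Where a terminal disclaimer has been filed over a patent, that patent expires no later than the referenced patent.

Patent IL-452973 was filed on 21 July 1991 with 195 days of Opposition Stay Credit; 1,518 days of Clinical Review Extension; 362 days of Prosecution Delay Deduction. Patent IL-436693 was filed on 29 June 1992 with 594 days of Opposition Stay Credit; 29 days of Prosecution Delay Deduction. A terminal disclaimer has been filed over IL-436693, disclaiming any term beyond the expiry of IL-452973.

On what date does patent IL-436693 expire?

January 15, 2015

Natural term of IL-436693:
  Base: filing + 21 years → 29 June 2013.
  Opposition Stay Credit: +594 days → 13 February 2015.
  Prosecution Delay Deduction: −29 days → 15 January 2015.
Expiry of referenced patent IL-452973:
  Base: filing + 21 years → 21 July 2012.
  Opposition Stay Credit: +195 days → 1 February 2013.
  Clinical Review Extension: 1518 days claimed exceeds the 1373-day cap, so +1373 days → 5 November 2016.
  Prosecution Delay Deduction: −362 days → 9 November 2015.
Terminal disclaimer: IL-436693 expires on the earlier of 15 January 2015 and 9 November 2015.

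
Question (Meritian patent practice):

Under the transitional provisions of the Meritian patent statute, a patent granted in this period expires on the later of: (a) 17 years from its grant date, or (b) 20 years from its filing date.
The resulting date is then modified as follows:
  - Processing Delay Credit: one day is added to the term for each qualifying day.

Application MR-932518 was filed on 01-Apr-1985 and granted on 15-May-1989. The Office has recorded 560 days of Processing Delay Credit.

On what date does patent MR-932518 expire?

November 26, 2007

(a) grant + 17 years → 15 May 2006.
(b) filing + 20 years → 1 April 2005.
Later of the two: 15 May 2006.
Processing Delay Credit: +560 days → 26 November 2007.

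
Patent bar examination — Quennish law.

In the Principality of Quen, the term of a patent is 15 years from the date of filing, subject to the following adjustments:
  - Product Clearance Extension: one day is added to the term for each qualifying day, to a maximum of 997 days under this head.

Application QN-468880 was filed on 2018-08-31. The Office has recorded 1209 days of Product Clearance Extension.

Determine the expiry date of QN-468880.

May 24, 2036

Base term: filing date + 15 years → 31 August 2033.
Product Clearance Extension: 1209 days claimed exceeds the 997-day cap, so +997 days → 24 May 2036.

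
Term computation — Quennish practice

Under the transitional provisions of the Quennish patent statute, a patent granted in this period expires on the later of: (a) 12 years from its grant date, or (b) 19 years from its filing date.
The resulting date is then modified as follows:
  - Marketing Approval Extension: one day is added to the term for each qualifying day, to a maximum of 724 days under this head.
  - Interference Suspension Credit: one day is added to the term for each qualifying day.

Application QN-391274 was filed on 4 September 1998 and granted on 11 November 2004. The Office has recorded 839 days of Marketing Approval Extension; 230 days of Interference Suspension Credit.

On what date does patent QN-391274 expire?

2020-04-15

(a) grant + 12 years → 11 November 2016.
(b) filing + 19 years → 4 September 2017.
Later of the two: 4 September 2017.
Marketing Approval Extension: 839 days claimed exceeds the 724-day cap, so +724 days → 29 August 2019.
Interference Suspension Credit: +230 days → 15 April 2020.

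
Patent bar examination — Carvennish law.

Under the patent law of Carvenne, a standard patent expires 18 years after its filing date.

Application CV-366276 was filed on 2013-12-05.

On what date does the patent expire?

Filing date + 18 years → 5 December 2031.

2031-12-05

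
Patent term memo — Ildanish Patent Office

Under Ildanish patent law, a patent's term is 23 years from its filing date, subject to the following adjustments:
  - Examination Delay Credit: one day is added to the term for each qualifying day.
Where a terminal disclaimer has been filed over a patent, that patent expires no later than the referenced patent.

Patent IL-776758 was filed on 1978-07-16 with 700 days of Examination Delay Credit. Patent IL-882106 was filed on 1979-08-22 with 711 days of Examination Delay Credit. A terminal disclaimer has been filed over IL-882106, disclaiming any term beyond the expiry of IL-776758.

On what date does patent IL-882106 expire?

June 16, 2003

Natural term of IL-882106:
  Base: filing + 23 years → 22 August 2002.
  Examination Delay Credit: +711 days → 2 August 2004.
Expiry of referenced patent IL-776758:
  Base: filing + 23 years → 16 July 2001.
  Examination Delay Credit: +700 days → 16 June 2003.
Terminal disclaimer: IL-882106 expires on the earlier of 2 August 2004 and 16 June 2003.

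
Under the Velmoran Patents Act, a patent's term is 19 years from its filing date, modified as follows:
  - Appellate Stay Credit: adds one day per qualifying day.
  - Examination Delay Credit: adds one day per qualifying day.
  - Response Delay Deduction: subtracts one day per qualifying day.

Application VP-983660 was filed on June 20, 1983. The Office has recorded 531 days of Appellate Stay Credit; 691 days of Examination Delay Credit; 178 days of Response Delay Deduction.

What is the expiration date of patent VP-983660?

Base term: filing date + 19 years → 20 June 2002.
Appellate Stay Credit: +531 days → 3 December 2003.
Examination Delay Credit: +691 days → 24 October 2005.
Response Delay Deduction: −178 days → 29 April 2005.

2005-04-29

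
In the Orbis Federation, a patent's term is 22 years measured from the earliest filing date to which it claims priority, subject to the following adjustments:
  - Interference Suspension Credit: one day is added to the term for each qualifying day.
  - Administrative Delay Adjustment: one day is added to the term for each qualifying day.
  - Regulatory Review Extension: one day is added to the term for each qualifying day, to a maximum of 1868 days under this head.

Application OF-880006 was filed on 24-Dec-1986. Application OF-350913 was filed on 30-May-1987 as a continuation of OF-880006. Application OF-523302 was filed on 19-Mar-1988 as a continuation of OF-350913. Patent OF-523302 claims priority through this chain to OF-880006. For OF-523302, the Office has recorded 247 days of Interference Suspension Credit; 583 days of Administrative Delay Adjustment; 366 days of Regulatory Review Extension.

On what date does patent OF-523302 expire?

April 3, 2012

Earliest priority filing: 24 December 1986.
Base term: 24 December 1986 + 22 years → 24 December 2008.
Interference Suspension Credit: +247 days → 28 August 2009.
Administrative Delay Adjustment: +583 days → 3 April 2011.
Regulatory Review Extension: 366 days (within the 1868-day cap) → +366 days → 3 April 2012.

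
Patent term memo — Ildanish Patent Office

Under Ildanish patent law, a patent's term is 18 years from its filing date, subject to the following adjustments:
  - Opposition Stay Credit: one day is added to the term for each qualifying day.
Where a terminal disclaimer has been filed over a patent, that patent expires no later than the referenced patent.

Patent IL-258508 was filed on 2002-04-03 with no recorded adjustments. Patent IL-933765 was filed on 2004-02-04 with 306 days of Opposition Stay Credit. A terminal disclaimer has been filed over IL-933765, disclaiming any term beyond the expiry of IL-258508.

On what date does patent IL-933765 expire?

April 3, 2020

Natural term of IL-933765:
  Base: filing + 18 years → 4 February 2022.
  Opposition Stay Credit: +306 days → 7 December 2022.
Expiry of referenced patent IL-258508:
  Base: filing + 18 years → 3 April 2020.
Terminal disclaimer: IL-933765 expires on the earlier of 7 December 2022 and 3 April 2020.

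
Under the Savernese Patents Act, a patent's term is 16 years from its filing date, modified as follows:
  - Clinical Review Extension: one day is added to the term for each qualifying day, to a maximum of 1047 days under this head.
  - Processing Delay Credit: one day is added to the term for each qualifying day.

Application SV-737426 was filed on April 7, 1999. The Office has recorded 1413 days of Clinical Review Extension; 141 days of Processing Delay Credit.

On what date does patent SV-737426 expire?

July 8, 2018

Base term: filing date + 16 years → 7 April 2015.
Clinical Review Extension: 1413 days claimed exceeds the 1047-day cap, so +1047 days → 17 February 2018.
Processing Delay Credit: +141 days → 8 July 2018.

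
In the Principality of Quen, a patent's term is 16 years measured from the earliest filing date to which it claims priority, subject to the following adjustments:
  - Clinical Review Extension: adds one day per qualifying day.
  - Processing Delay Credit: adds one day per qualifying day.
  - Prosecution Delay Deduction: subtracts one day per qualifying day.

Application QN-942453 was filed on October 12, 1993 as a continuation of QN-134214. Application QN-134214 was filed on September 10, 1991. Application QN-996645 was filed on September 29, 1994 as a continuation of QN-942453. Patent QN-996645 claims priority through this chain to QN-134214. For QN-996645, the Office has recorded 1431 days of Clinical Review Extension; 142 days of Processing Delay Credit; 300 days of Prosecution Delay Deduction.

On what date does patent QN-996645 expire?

Earliest priority filing: 10 September 1991.
Base term: 10 September 1991 + 16 years → 10 September 2007.
Clinical Review Extension: +1431 days → 11 August 2011.
Processing Delay Credit: +142 days → 31 December 2011.
Prosecution Delay Deduction: −300 days → 6 March 2011.

2011-03-06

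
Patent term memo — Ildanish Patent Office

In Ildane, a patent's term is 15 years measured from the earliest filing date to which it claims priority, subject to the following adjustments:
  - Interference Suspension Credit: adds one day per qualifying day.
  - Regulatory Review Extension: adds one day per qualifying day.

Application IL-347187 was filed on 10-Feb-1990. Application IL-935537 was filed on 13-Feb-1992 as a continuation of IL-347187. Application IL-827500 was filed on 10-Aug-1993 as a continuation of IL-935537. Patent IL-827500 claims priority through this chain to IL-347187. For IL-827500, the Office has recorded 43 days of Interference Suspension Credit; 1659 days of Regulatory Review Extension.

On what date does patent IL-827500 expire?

October 9, 2009

Earliest priority filing: 10 February 1990.
Base term: 10 February 1990 + 15 years → 10 February 2005.
Interference Suspension Credit: +43 days → 25 March 2005.
Regulatory Review Extension: +1659 days → 9 October 2009.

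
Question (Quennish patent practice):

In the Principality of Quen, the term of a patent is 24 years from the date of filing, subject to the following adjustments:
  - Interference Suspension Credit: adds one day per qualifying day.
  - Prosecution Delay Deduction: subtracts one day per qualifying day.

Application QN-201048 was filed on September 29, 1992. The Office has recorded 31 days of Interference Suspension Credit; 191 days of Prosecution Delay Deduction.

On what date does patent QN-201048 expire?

April 22, 2016

Base term: filing date + 24 years → 29 September 2016.
Interference Suspension Credit: +31 days → 30 October 2016.
Prosecution Delay Deduction: −191 days → 22 April 2016.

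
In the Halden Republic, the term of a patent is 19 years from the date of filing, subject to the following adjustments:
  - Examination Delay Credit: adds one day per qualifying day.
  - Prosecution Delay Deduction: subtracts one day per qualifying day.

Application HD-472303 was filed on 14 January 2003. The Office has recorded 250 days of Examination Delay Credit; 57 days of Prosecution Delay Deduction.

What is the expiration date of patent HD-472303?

Base term: filing date + 19 years → 14 January 2022.
Examination Delay Credit: +250 days → 21 September 2022.
Prosecution Delay Deduction: −57 days → 26 July 2022.

2022-07-26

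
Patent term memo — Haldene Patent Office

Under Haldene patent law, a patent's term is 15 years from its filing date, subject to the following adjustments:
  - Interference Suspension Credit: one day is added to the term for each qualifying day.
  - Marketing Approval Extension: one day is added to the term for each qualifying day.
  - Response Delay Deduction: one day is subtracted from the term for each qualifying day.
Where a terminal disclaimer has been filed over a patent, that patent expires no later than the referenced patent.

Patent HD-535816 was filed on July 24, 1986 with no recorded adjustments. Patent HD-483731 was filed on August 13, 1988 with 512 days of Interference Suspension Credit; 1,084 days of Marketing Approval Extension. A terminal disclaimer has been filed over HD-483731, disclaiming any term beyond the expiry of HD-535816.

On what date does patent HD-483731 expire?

2001-07-24

Natural term of HD-483731:
  Base: filing + 15 years → 13 August 2003.
  Interference Suspension Credit: +512 days → 6 January 2005.
  Marketing Approval Extension: +1084 days → 26 December 2007.
Expiry of referenced patent HD-535816:
  Base: filing + 15 years → 24 July 2001.
Terminal disclaimer: HD-483731 expires on the earlier of 26 December 2007 and 24 July 2001.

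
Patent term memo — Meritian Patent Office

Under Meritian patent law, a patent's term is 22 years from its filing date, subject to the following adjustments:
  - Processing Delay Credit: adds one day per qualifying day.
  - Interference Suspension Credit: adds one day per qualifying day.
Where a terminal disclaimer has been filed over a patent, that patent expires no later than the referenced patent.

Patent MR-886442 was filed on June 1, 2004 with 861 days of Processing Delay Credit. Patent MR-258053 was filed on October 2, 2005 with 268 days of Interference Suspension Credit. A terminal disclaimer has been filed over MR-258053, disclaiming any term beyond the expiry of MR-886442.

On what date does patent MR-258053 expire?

2028-06-26

Natural term of MR-258053:
  Base: filing + 22 years → 2 October 2027.
  Interference Suspension Credit: +268 days → 26 June 2028.
Expiry of referenced patent MR-886442:
  Base: filing + 22 years → 1 June 2026.
  Processing Delay Credit: +861 days → 9 October 2028.
Terminal disclaimer: MR-258053 expires on the earlier of 26 June 2028 and 9 October 2028.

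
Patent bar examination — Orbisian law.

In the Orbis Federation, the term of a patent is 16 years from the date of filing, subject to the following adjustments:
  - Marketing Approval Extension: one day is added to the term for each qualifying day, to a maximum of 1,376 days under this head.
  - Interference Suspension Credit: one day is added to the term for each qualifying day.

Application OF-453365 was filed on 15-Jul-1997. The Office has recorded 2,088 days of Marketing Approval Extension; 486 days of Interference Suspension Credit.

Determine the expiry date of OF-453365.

August 20, 2018

Base term: filing date + 16 years → 15 July 2013.
Marketing Approval Extension: 2088 days claimed exceeds the 1376-day cap, so +1376 days → 21 April 2017.
Interference Suspension Credit: +486 days → 20 August 2018.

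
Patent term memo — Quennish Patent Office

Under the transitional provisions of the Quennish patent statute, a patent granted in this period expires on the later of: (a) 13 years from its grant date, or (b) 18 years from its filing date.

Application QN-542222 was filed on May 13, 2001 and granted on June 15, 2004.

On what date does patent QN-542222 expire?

(a) grant + 13 years → 15 June 2017.
(b) filing + 18 years → 13 May 2019.
Later of the two: 13 May 2019.

2019-05-13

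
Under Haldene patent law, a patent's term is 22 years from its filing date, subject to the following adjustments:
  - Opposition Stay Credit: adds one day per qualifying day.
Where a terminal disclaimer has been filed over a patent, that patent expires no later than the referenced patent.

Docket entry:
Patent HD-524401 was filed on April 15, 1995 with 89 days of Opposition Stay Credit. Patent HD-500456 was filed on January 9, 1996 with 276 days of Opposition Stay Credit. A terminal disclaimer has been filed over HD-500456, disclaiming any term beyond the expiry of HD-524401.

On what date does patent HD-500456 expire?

Natural term of HD-500456:
  Base: filing + 22 years → 9 January 2018.
  Opposition Stay Credit: +276 days → 12 October 2018.
Expiry of referenced patent HD-524401:
  Base: filing + 22 years → 15 April 2017.
  Opposition Stay Credit: +89 days → 13 July 2017.
Terminal disclaimer: HD-500456 expires on the earlier of 12 October 2018 and 13 July 2017.

2017-07-13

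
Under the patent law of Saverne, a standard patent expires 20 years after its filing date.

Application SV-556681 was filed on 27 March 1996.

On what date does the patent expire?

March 27, 2016

Filing date + 20 years → 27 March 2016.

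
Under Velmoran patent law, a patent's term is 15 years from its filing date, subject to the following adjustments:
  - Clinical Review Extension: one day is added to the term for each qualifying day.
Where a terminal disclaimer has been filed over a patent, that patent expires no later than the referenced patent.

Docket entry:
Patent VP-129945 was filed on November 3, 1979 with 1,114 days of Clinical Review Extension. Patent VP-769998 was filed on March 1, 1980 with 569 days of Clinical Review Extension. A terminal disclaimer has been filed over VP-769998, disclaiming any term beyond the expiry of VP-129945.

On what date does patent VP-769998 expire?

1996-09-20

Natural term of VP-769998:
  Base: filing + 15 years → 1 March 1995.
  Clinical Review Extension: +569 days → 20 September 1996.
Expiry of referenced patent VP-129945:
  Base: filing + 15 years → 3 November 1994.
  Clinical Review Extension: +1114 days → 21 November 1997.
Terminal disclaimer: VP-769998 expires on the earlier of 20 September 1996 and 21 November 1997.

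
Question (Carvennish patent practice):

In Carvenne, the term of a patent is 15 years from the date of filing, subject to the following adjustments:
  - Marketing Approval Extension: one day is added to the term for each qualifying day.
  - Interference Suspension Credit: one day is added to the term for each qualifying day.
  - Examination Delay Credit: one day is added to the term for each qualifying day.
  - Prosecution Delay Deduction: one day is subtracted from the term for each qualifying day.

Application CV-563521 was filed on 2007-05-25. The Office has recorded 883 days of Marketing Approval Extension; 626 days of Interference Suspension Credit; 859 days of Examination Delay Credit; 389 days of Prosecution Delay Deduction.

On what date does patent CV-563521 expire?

Base term: filing date + 15 years → 25 May 2022.
Marketing Approval Extension: +883 days → 24 October 2024.
Interference Suspension Credit: +626 days → 12 July 2026.
Examination Delay Credit: +859 days → 17 November 2028.
Prosecution Delay Deduction: −389 days → 25 October 2027.

October 25, 2027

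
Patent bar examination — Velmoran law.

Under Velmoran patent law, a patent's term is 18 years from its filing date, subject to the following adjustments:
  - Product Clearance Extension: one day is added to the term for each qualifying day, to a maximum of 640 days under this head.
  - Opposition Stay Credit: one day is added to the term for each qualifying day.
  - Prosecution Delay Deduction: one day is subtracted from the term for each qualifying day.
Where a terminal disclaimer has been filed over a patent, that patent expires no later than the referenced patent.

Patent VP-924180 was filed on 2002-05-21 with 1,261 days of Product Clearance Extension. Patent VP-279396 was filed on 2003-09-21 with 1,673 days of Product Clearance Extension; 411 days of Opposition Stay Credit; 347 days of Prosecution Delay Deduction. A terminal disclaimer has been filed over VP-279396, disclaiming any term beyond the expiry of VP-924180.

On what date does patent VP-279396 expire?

Natural term of VP-279396:
  Base: filing + 18 years → 21 September 2021.
  Product Clearance Extension: 1673 days claimed exceeds the 640-day cap, so +640 days → 23 June 2023.
  Opposition Stay Credit: +411 days → 7 August 2024.
  Prosecution Delay Deduction: −347 days → 26 August 2023.
Expiry of referenced patent VP-924180:
  Base: filing + 18 years → 21 May 2020.
  Product Clearance Extension: 1261 days claimed exceeds the 640-day cap, so +640 days → 20 February 2022.
Terminal disclaimer: VP-279396 expires on the earlier of 26 August 2023 and 20 February 2022.

2022-02-20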